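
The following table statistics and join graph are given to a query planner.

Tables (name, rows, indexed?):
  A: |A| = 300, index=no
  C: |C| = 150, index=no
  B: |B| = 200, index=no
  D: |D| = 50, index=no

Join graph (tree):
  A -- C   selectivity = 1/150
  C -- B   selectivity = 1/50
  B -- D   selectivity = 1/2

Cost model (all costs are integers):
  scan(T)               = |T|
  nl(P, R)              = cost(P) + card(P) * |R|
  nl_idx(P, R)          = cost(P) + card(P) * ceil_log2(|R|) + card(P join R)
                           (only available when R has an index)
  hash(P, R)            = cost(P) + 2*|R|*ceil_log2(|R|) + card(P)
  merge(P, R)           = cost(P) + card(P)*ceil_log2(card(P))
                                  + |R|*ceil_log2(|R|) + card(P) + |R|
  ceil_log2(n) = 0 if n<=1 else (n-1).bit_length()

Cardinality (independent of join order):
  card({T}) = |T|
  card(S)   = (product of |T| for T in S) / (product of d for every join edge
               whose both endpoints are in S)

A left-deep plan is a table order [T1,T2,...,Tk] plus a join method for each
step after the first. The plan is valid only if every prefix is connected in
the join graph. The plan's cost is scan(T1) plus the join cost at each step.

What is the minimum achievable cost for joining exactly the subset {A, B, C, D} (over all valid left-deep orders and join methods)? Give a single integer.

Selinger DP over subsets of {A,B,C,D}:
  {A}: scan cost=300, card=300
  {C}: scan cost=150, card=150
  {B}: scan cost=200, card=200
  {D}: scan cost=50, card=50
  {AC}: card=300; try (C,hash)→3000, (A,merge)→4500, (C,merge)→4650, (A,hash)→5700, (A,nl)→45150, (C,nl)→45300; best=3000 via (C,hash)
  {BC}: card=600; try (C,hash)→2800, (B,merge)→3300, (C,merge)→3350, (B,hash)→3500, (B,nl)→30150, (C,nl)→30200; best=2800 via (C,hash)
  {BD}: card=5000; try (D,hash)→1000, (B,merge)→2200, (D,merge)→2350, (B,hash)→3300, (B,nl)→10050, (D,nl)→10200; best=1000 via (D,hash)
  {ABC}: card=1200; try (B,hash)→6500, (B,merge)→7800, (A,hash)→8800, (A,merge)→12400, (B,nl)→63000, (A,nl)→182800; best=6500 via (B,hash)
  {BCD}: card=15000; try (D,hash)→4000, (C,hash)→8400, (D,merge)→9750, (D,nl)→32800, (C,merge)→72350, (C,nl)→751000; best=4000 via (D,hash)
  {ABCD}: card=30000; try (D,hash)→8300, (D,merge)→21250, (A,hash)→24400, (D,nl)→66500, (A,merge)→232000, (A,nl)→4504000; best=8300 via (D,hash)

8300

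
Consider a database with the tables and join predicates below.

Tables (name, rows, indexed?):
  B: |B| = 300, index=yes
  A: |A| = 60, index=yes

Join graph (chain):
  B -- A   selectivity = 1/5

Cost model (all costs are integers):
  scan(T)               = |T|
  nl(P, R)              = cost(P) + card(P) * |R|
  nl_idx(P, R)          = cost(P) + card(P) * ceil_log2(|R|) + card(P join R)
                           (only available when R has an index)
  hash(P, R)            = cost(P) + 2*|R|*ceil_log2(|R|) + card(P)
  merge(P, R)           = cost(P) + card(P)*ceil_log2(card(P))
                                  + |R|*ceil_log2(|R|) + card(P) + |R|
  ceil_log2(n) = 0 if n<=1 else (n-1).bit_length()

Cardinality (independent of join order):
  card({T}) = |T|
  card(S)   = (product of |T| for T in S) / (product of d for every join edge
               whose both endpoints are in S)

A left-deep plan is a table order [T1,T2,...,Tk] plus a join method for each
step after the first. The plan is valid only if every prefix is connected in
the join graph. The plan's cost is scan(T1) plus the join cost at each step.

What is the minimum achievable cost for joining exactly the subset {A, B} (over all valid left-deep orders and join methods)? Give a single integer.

1320

Selinger DP over subsets of {A,B}:
  {B}: scan cost=300, card=300
  {A}: scan cost=60, card=60
  {AB}: card=3600; try (A,hash)→1320, (B,merge)→3480, (A,merge)→3720, (B,nl_idx)→4200, (B,hash)→5520, (A,nl_idx)→5700 …(+2); best=1320 via (A,hash)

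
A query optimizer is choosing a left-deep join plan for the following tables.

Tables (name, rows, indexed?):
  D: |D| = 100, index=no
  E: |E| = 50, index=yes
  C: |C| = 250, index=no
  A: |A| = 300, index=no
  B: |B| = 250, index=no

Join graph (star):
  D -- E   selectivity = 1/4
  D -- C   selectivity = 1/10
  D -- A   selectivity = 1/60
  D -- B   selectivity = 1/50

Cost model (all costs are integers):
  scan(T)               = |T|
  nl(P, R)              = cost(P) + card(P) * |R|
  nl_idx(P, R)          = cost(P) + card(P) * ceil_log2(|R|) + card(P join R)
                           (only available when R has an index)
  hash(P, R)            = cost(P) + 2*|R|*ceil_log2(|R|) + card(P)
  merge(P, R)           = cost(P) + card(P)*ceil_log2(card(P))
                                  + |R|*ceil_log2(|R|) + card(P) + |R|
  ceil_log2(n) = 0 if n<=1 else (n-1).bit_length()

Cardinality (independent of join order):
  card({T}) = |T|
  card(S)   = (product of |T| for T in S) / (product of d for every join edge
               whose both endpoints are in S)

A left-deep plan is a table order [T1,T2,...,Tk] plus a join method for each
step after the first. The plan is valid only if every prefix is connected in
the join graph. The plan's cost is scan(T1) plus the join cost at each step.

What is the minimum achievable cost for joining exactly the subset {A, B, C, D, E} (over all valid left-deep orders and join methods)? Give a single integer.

44850

Selinger DP over subsets of {A,B,C,D,E}:
  {D}: scan cost=100, card=100
  {E}: scan cost=50, card=50
  {C}: scan cost=250, card=250
  {A}: scan cost=300, card=300
  {B}: scan cost=250, card=250
  {DE}: card=1250; try (E,hash)→800, (D,merge)→1200, (E,merge)→1250, (D,hash)→1500, (E,nl_idx)→1950, (D,nl)→5050 …(+1); best=800 via (E,hash)
  {CD}: card=2500; try (D,hash)→1900, (C,merge)→3150, (D,merge)→3300, (C,hash)→4200, (C,nl)→25100, (D,nl)→25250; best=1900 via (D,hash)
  {AD}: card=500; try (D,hash)→2000, (A,merge)→3900, (D,merge)→4100, (A,hash)→5600, (A,nl)→30100, (D,nl)→30300; best=2000 via (D,hash)
  {BD}: card=500; try (D,hash)→1900, (B,merge)→3150, (D,merge)→3300, (B,hash)→4200, (B,nl)→25100, (D,nl)→25250; best=1900 via (D,hash)
  {CDE}: card=31250; try (E,hash)→5000, (C,hash)→6050, (C,merge)→18050, (E,merge)→34750, (E,nl_idx)→48150, (E,nl)→126900 …(+1); best=5000 via (E,hash)
  {ADE}: card=6250; try (E,hash)→3100, (E,merge)→7350, (A,hash)→7450, (E,nl_idx)→11250, (A,merge)→18800, (E,nl)→27000 …(+1); best=3100 via (E,hash)
  {BDE}: card=6250; try (E,hash)→3000, (B,hash)→6050, (E,merge)→7250, (E,nl_idx)→11150, (B,merge)→18050, (E,nl)→26900 …(+1); best=3000 via (E,hash)
  {ACD}: card=12500; try (C,hash)→6500, (C,merge)→9250, (A,hash)→9800, (A,merge)→37400, (C,nl)→127000, (A,nl)→751900; best=6500 via (C,hash)
  {BCD}: card=12500; try (C,hash)→6400, (B,hash)→8400, (C,merge)→9150, (B,merge)→36650, (C,nl)→126900, (B,nl)→626900; best=6400 via (C,hash)
  {ABD}: card=2500; try (B,hash)→6500, (A,hash)→7800, (B,merge)→9250, (A,merge)→9900, (B,nl)→127000, (A,nl)→151900; best=6500 via (B,hash)
  {ACDE}: card=156250; try (C,hash)→13350, (E,hash)→19600, (A,hash)→41650, (C,merge)→92850, (E,merge)→194350, (E,nl_idx)→237750 …(+4); best=13350 via (C,hash)
  {BCDE}: card=156250; try (C,hash)→13250, (E,hash)→19500, (B,hash)→40250, (C,merge)→92750, (E,merge)→194250, (E,nl_idx)→237650 …(+4); best=13250 via (C,hash)
  {ABDE}: card=31250; try (E,hash)→9600, (B,hash)→13350, (A,hash)→14650, (E,merge)→39350, (E,nl_idx)→52750, (B,merge)→92850 …(+4); best=9600 via (E,hash)
  {ABCD}: card=62500; try (C,hash)→13000, (B,hash)→23000, (A,hash)→24300, (C,merge)→41250, (B,merge)→196250, (A,merge)→196900 …(+3); best=13000 via (C,hash)
  {ABCDE}: card=781250; try (C,hash)→44850, (E,hash)→76100, (B,hash)→173600, (A,hash)→174900, (C,merge)→511850, (E,merge)→1075850 …(+7); best=44850 via (C,hash)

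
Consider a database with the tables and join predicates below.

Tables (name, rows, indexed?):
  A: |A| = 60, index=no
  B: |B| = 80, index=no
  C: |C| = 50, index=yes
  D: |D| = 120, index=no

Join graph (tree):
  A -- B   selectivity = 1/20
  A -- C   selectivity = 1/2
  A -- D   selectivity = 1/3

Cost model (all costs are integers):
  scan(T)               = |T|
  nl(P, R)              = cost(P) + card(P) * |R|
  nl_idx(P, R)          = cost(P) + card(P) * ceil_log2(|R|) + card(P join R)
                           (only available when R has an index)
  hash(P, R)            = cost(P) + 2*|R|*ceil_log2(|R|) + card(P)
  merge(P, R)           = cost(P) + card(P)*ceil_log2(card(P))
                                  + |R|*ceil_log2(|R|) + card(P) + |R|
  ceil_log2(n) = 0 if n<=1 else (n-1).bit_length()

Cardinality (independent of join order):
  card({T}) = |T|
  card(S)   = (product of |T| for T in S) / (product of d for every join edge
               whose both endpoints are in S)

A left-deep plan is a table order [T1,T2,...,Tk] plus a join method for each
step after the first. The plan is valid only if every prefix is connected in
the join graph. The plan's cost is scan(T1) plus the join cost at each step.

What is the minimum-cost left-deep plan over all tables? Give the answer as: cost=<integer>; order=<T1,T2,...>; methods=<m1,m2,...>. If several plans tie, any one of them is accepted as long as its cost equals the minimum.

cost=9400; order=B,A,C,D; methods=hash,hash,hash

Selinger DP (subsets sized 1..n):
  {A}: scan cost=60, card=60
  {B}: scan cost=80, card=80
  {C}: scan cost=50, card=50
  {D}: scan cost=120, card=120
  {AB}: card=240; try (A,hash)→880, (B,merge)→1120, (A,merge)→1140, (B,hash)→1240, (B,nl)→4860, (A,nl)→4880; best=880 via (A,hash)
  {AC}: card=1500; try (C,hash)→720, (A,hash)→820, (A,merge)→820, (C,merge)→830, (C,nl_idx)→1920, (A,nl)→3050 …(+1); best=720 via (C,hash)
  {AD}: card=2400; try (A,hash)→960, (D,merge)→1440, (A,merge)→1500, (D,hash)→1800, (D,nl)→7260, (A,nl)→7320; best=960 via (A,hash)
  {ABC}: card=6000; try (C,hash)→1720, (B,hash)→3340, (C,merge)→3390, (C,nl_idx)→8320, (C,nl)→12880, (B,merge)→19360 …(+1); best=1720 via (C,hash)
  {ABD}: card=9600; try (D,hash)→2800, (D,merge)→4000, (B,hash)→4480, (D,nl)→29680, (B,merge)→32800, (B,nl)→192960; best=2800 via (D,hash)
  {ACD}: card=60000; try (D,hash)→3900, (C,hash)→3960, (D,merge)→19680, (C,merge)→32510, (C,nl_idx)→75360, (C,nl)→120960 …(+1); best=3900 via (D,hash)
  {ABCD}: card=240000; try (D,hash)→9400, (C,hash)→13000, (B,hash)→65020, (D,merge)→86680, (C,merge)→147150, (C,nl_idx)→300400 …(+4); best=9400 via (D,hash)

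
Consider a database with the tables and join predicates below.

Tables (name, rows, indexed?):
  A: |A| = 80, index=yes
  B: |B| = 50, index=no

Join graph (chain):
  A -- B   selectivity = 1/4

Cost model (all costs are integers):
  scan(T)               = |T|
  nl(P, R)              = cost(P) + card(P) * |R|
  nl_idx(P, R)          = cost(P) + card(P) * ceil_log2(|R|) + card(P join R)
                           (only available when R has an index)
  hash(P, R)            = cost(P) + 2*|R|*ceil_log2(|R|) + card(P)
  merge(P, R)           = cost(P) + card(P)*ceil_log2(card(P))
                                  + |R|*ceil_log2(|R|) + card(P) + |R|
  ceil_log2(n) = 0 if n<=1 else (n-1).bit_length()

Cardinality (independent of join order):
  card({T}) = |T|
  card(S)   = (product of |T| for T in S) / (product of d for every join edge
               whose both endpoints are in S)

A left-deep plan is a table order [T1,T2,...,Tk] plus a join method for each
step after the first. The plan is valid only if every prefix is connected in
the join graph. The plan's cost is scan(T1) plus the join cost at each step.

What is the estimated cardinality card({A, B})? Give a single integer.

1000

Tables in S: A(80), B(50)
Edges inside S: A-B(d=4)
numerator = 80 * 50 = 4000
denominator = 4 = 4
card(S) = 4000 / 4 = 1000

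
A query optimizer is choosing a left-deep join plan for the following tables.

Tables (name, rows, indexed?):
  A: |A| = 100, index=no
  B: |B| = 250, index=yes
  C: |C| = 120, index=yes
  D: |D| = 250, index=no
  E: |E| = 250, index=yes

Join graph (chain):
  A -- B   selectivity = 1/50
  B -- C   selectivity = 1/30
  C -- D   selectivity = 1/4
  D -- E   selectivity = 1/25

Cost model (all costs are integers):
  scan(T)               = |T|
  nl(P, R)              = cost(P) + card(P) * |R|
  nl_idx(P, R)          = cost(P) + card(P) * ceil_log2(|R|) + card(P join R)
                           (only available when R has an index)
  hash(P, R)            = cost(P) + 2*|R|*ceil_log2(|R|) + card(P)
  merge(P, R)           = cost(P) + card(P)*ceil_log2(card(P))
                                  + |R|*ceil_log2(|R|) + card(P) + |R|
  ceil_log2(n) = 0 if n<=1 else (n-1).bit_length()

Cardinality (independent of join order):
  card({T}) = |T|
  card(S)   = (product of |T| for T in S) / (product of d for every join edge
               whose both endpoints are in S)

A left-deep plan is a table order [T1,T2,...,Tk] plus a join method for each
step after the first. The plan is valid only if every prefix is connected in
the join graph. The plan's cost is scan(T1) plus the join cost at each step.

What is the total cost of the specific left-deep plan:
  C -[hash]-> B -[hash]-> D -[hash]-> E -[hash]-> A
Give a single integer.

step 1: scan C: cost=120, card=120
step 2: join B via hash
    card(P join B) = 120*250/(30) = 1000
    cost = 120 + 2*250*8 + 120 = 4240
step 3: join D via hash
    card(P join D) = 1000*250/(4) = 62500
    cost = 4240 + 2*250*8 + 1000 = 9240
step 4: join E via hash
    card(P join E) = 62500*250/(25) = 625000
    cost = 9240 + 2*250*8 + 62500 = 75740
step 5: join A via hash
    card(P join A) = 625000*100/(50) = 1250000
    cost = 75740 + 2*100*7 + 625000 = 702140

702140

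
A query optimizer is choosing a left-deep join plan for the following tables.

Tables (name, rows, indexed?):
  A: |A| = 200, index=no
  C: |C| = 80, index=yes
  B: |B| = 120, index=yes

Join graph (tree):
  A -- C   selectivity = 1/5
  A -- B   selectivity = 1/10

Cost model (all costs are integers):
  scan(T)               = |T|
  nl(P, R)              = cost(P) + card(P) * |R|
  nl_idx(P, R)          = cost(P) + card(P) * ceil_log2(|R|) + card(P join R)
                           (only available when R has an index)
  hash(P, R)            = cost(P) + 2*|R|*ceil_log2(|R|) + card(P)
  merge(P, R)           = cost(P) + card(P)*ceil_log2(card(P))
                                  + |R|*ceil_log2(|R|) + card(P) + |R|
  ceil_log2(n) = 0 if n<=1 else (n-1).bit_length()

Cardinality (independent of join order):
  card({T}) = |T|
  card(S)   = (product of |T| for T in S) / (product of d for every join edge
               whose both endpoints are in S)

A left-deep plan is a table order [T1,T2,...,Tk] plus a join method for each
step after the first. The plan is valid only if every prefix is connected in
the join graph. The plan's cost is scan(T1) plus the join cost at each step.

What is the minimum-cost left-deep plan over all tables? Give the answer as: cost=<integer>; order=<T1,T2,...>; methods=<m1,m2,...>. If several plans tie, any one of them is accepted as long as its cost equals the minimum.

Selinger DP (subsets sized 1..n):
  {A}: scan cost=200, card=200
  {C}: scan cost=80, card=80
  {B}: scan cost=120, card=120
  {AC}: card=3200; try (C,hash)→1520, (A,merge)→2520, (C,merge)→2640, (A,hash)→3360, (C,nl_idx)→4800, (A,nl)→16080 …(+1); best=1520 via (C,hash)
  {AB}: card=2400; try (B,hash)→2080, (A,merge)→2880, (B,merge)→2960, (A,hash)→3440, (B,nl_idx)→4000, (A,nl)→24120 …(+1); best=2080 via (B,hash)
  {ABC}: card=38400; try (C,hash)→5600, (B,hash)→6400, (C,merge)→33920, (B,merge)→44080, (C,nl_idx)→57280, (B,nl_idx)→62320 …(+2); best=5600 via (C,hash)

cost=5600; order=A,B,C; methods=hash,hash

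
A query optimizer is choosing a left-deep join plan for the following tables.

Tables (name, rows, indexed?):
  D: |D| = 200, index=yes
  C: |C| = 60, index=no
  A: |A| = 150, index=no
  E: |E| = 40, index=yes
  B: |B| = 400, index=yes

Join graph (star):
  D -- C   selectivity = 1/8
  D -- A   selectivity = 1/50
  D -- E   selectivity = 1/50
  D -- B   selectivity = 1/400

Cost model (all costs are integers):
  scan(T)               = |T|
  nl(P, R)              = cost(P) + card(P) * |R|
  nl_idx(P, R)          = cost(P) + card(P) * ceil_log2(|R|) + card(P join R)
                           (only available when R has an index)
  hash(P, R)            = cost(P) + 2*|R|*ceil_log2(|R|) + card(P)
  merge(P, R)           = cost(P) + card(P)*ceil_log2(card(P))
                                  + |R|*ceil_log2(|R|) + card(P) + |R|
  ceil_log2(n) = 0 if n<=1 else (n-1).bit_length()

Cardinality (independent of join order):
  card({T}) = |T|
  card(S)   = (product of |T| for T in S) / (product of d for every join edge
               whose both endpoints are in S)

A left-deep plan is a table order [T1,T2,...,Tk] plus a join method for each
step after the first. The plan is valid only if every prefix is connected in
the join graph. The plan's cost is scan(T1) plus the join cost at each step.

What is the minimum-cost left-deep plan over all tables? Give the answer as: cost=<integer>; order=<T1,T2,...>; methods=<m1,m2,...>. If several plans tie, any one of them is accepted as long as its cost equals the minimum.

Selinger DP (subsets sized 1..n):
  {D}: scan cost=200, card=200
  {C}: scan cost=60, card=60
  {A}: scan cost=150, card=150
  {E}: scan cost=40, card=40
  {B}: scan cost=400, card=400
  {CD}: card=1500; try (C,hash)→1120, (D,nl_idx)→2040, (D,merge)→2280, (C,merge)→2420, (D,hash)→3320, (D,nl)→12060 …(+1); best=1120 via (C,hash)
  {AD}: card=600; try (D,nl_idx)→1950, (A,hash)→2800, (D,merge)→3300, (A,merge)→3350, (D,hash)→3500, (D,nl)→30150 …(+1); best=1950 via (D,nl_idx)
  {DE}: card=160; try (D,nl_idx)→520, (E,hash)→880, (E,nl_idx)→1560, (D,merge)→2120, (E,merge)→2280, (D,hash)→3280 …(+2); best=520 via (D,nl_idx)
  {BD}: card=200; try (B,nl_idx)→2200, (D,nl_idx)→3800, (D,hash)→4000, (B,merge)→6000, (D,merge)→6200, (B,hash)→7600 …(+2); best=2200 via (B,nl_idx)
  {ACD}: card=4500; try (C,hash)→3270, (A,hash)→5020, (C,merge)→8970, (A,merge)→20470, (C,nl)→37950, (A,nl)→226120; best=3270 via (C,hash)
  {CDE}: card=1200; try (C,hash)→1400, (C,merge)→2380, (E,hash)→3100, (C,nl)→10120, (E,nl_idx)→11320, (E,merge)→19400 …(+1); best=1400 via (C,hash)
  {BCD}: card=1500; try (C,hash)→3120, (C,merge)→4420, (B,hash)→9820, (C,nl)→14200, (B,nl_idx)→16120, (B,merge)→23120 …(+1); best=3120 via (C,hash)
  {ADE}: card=480; try (E,hash)→3030, (A,hash)→3080, (A,merge)→3310, (E,nl_idx)→6030, (E,merge)→8830, (A,nl)→24520 …(+1); best=3030 via (E,hash)
  {ABD}: card=600; try (A,hash)→4800, (A,merge)→5350, (B,nl_idx)→7950, (B,hash)→9750, (B,merge)→12550, (A,nl)→32200 …(+1); best=4800 via (A,hash)
  {BDE}: card=160; try (B,nl_idx)→2120, (E,hash)→2880, (E,nl_idx)→3560, (E,merge)→4280, (B,merge)→5960, (B,hash)→7880 …(+2); best=2120 via (B,nl_idx)
  {ACDE}: card=3600; try (C,hash)→4230, (A,hash)→5000, (E,hash)→8250, (C,merge)→8250, (A,merge)→17150, (C,nl)→31830 …(+4); best=4230 via (C,hash)
  {ABCD}: card=4500; try (C,hash)→6120, (A,hash)→7020, (C,merge)→11820, (B,hash)→14970, (A,merge)→22470, (C,nl)→40800 …(+4); best=6120 via (C,hash)
  {BCDE}: card=1200; try (C,hash)→3000, (C,merge)→3980, (E,hash)→5100, (B,hash)→9800, (C,nl)→11720, (E,nl_idx)→13320 …(+5); best=3000 via (C,hash)
  {ABDE}: card=480; try (A,hash)→4680, (A,merge)→4910, (E,hash)→5880, (B,nl_idx)→7830, (E,nl_idx)→8880, (B,hash)→10710 …(+5); best=4680 via (A,hash)
  {ABCDE}: card=3600; try (C,hash)→5880, (A,hash)→6600, (C,merge)→9900, (E,hash)→11100, (B,hash)→15030, (A,merge)→18750 …(+8); best=5880 via (C,hash)

cost=5880; order=E,D,B,A,C; methods=nl_idx,nl_idx,hash,hash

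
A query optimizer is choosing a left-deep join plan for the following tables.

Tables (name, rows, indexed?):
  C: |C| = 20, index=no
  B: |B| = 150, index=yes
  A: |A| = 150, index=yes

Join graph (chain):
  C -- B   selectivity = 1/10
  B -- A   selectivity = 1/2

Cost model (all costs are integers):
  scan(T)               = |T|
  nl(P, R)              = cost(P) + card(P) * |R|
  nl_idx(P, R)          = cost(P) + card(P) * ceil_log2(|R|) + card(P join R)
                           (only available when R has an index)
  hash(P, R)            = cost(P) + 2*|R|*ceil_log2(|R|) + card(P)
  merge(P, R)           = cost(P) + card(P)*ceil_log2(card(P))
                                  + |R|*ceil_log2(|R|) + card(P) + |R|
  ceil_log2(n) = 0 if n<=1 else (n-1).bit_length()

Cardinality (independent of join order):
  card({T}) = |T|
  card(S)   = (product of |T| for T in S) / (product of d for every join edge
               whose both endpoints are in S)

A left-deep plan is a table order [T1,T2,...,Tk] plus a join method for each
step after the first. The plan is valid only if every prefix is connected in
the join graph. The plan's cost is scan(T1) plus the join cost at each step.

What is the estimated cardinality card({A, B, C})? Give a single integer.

22500

Tables in S: A(150), B(150), C(20)
Edges inside S: C-B(d=10), B-A(d=2)
numerator = 150 * 150 * 20 = 450000
denominator = 10 * 2 = 20
card(S) = 450000 / 20 = 22500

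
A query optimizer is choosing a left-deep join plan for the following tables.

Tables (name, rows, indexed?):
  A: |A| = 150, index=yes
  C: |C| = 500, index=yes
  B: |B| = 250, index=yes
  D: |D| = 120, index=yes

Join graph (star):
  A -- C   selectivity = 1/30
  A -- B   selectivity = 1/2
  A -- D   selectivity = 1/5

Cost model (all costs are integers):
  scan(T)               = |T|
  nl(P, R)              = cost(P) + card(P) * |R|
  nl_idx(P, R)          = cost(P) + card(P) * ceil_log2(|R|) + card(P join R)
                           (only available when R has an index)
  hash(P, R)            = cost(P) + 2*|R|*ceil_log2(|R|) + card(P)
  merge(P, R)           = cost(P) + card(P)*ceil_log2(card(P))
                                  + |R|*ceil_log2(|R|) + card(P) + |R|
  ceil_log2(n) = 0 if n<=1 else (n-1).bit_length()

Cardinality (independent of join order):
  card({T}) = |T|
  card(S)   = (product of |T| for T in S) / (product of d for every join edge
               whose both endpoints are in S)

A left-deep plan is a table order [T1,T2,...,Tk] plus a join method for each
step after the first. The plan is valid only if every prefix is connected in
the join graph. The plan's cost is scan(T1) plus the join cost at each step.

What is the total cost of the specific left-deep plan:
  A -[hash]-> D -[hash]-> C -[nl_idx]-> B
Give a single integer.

step 1: scan A: cost=150, card=150
step 2: join D via hash
    card(P join D) = 150*120/(5) = 3600
    cost = 150 + 2*120*7 + 150 = 1980
step 3: join C via hash
    card(P join C) = 3600*500/(30) = 60000
    cost = 1980 + 2*500*9 + 3600 = 14580
step 4: join B via nl_idx
    card(P join B) = 60000*250/(2) = 7500000
    cost = 14580 + 60000*8 + 7500000 = 7994580

7994580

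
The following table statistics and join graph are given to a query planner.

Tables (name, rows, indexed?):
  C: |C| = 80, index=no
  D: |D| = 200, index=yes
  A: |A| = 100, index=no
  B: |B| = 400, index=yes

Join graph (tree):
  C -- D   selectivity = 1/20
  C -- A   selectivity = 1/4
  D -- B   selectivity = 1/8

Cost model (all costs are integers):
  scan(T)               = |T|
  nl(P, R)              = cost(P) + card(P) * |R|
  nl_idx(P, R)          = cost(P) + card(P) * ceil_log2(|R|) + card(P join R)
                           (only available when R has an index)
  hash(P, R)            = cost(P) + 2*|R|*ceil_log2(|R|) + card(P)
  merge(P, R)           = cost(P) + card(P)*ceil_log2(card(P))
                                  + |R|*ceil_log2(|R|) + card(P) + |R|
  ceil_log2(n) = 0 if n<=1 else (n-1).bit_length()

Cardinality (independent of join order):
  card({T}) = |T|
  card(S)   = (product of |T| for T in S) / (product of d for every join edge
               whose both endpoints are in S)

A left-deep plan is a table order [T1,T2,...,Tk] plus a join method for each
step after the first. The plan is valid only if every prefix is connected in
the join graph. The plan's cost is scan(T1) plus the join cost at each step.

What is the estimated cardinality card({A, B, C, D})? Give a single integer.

Tables in S: A(100), B(400), C(80), D(200)
Edges inside S: C-D(d=20), C-A(d=4), D-B(d=8)
numerator = 100 * 400 * 80 * 200 = 640000000
denominator = 20 * 4 * 8 = 640
card(S) = 640000000 / 640 = 1000000

1000000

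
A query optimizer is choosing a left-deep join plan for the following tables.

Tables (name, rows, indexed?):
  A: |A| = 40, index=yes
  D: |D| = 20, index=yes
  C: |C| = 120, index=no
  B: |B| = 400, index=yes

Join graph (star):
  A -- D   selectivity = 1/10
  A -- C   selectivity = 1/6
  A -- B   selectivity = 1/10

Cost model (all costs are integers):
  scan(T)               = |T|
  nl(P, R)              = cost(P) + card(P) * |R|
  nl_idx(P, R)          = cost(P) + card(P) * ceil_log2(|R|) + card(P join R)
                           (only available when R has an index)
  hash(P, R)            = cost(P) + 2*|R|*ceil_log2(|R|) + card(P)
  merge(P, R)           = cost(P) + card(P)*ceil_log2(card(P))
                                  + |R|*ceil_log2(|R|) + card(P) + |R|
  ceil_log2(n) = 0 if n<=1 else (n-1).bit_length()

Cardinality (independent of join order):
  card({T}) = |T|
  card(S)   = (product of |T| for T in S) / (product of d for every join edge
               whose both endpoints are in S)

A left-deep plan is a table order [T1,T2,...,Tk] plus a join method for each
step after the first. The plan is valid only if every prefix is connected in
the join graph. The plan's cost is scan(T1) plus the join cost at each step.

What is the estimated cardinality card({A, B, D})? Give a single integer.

3200

Tables in S: A(40), B(400), D(20)
Edges inside S: A-D(d=10), A-B(d=10)
numerator = 40 * 400 * 20 = 320000
denominator = 10 * 10 = 100
card(S) = 320000 / 100 = 3200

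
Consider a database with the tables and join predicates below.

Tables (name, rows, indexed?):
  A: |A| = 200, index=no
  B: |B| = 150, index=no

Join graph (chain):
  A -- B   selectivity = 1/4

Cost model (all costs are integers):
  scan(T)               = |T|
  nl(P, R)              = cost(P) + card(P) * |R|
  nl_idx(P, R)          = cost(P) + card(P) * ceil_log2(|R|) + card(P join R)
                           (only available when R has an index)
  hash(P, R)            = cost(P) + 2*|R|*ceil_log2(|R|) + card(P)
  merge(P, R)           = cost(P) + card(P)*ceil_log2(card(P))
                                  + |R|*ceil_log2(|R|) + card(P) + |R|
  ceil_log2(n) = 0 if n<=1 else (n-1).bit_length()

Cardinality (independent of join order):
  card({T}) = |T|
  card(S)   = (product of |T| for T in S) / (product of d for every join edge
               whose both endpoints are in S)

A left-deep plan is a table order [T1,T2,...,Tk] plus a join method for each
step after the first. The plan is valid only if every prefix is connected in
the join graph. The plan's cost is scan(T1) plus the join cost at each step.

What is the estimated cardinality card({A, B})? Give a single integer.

7500

Tables in S: A(200), B(150)
Edges inside S: A-B(d=4)
numerator = 200 * 150 = 30000
denominator = 4 = 4
card(S) = 30000 / 4 = 7500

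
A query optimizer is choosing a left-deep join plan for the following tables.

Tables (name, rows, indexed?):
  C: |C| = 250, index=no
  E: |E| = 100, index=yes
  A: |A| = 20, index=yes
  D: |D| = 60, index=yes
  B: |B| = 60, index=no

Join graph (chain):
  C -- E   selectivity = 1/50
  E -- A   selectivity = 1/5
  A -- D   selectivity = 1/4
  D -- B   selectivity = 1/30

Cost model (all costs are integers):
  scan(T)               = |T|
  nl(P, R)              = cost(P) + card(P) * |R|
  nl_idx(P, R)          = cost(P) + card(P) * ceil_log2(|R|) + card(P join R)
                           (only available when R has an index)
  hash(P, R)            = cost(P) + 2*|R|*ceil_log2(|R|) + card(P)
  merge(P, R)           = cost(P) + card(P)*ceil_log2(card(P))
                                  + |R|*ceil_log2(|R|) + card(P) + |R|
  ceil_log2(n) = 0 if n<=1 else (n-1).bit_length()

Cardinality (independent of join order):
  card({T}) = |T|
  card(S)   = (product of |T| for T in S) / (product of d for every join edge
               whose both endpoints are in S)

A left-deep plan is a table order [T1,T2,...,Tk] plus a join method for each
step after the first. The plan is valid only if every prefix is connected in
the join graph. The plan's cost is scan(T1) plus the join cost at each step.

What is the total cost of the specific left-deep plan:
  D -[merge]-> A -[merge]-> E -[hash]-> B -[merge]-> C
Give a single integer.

193370

step 1: scan D: cost=60, card=60
step 2: join A via merge
    card(P join A) = 60*20/(4) = 300
    cost = 60 + 60*6 + 20*5 + 60 + 20 = 600
step 3: join E via merge
    card(P join E) = 300*100/(5) = 6000
    cost = 600 + 300*9 + 100*7 + 300 + 100 = 4400
step 4: join B via hash
    card(P join B) = 6000*60/(30) = 12000
    cost = 4400 + 2*60*6 + 6000 = 11120
step 5: join C via merge
    card(P join C) = 12000*250/(50) = 60000
    cost = 11120 + 12000*14 + 250*8 + 12000 + 250 = 193370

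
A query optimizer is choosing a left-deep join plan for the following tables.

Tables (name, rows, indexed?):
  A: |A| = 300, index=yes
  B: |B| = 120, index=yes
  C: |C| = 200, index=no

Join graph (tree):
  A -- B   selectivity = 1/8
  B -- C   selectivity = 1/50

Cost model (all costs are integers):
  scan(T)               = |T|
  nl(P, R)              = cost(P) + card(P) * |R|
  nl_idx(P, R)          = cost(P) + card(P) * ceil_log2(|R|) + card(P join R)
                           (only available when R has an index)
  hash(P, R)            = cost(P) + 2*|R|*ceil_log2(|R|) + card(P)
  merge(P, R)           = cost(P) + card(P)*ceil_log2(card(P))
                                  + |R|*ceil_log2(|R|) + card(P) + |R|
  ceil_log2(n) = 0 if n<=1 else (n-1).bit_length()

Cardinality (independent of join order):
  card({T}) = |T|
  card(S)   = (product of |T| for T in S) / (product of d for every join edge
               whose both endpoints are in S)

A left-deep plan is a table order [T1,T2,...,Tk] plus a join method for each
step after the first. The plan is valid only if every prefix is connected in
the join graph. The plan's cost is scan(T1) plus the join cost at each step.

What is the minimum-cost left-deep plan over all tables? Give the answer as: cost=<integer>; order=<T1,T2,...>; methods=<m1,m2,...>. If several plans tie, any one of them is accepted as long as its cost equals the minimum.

cost=7960; order=C,B,A; methods=hash,hash

Selinger DP (subsets sized 1..n):
  {A}: scan cost=300, card=300
  {B}: scan cost=120, card=120
  {C}: scan cost=200, card=200
  {AB}: card=4500; try (B,hash)→2280, (A,merge)→4080, (B,merge)→4260, (A,hash)→5640, (A,nl_idx)→5700, (B,nl_idx)→6900 …(+2); best=2280 via (B,hash)
  {BC}: card=480; try (B,hash)→2080, (B,nl_idx)→2080, (C,merge)→2880, (B,merge)→2960, (C,hash)→3440, (C,nl)→24120 …(+1); best=2080 via (B,hash)
  {ABC}: card=18000; try (A,hash)→7960, (A,merge)→9880, (C,hash)→9980, (A,nl_idx)→24400, (C,merge)→67080, (A,nl)→146080 …(+1); best=7960 via (A,hash)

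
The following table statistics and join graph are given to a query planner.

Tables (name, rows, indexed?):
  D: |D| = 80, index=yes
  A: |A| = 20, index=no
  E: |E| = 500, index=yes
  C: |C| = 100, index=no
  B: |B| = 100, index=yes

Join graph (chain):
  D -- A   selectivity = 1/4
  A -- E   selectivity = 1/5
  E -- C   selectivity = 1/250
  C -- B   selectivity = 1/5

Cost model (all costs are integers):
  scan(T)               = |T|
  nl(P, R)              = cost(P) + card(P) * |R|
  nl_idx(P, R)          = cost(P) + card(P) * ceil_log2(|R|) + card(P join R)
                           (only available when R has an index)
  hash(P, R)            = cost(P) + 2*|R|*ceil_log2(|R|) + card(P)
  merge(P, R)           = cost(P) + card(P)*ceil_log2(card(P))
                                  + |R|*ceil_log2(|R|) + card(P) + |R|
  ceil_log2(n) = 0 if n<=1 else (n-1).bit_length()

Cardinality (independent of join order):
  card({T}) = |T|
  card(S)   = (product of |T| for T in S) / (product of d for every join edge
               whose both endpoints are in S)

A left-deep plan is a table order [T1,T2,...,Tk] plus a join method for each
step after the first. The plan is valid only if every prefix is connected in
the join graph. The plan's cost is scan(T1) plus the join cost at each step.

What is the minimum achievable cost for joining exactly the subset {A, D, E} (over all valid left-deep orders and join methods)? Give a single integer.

Selinger DP over subsets of {A,D,E}:
  {D}: scan cost=80, card=80
  {A}: scan cost=20, card=20
  {E}: scan cost=500, card=500
  {AD}: card=400; try (A,hash)→360, (D,nl_idx)→560, (D,merge)→780, (A,merge)→840, (D,hash)→1160, (D,nl)→1620 …(+1); best=360 via (A,hash)
  {AE}: card=2000; try (A,hash)→1200, (E,nl_idx)→2200, (E,merge)→5140, (A,merge)→5620, (E,hash)→9040, (E,nl)→10020 …(+1); best=1200 via (A,hash)
  {ADE}: card=40000; try (D,hash)→4320, (E,merge)→9360, (E,hash)→9760, (D,merge)→25840, (E,nl_idx)→43960, (D,nl_idx)→55200 …(+2); best=4320 via (D,hash)

4320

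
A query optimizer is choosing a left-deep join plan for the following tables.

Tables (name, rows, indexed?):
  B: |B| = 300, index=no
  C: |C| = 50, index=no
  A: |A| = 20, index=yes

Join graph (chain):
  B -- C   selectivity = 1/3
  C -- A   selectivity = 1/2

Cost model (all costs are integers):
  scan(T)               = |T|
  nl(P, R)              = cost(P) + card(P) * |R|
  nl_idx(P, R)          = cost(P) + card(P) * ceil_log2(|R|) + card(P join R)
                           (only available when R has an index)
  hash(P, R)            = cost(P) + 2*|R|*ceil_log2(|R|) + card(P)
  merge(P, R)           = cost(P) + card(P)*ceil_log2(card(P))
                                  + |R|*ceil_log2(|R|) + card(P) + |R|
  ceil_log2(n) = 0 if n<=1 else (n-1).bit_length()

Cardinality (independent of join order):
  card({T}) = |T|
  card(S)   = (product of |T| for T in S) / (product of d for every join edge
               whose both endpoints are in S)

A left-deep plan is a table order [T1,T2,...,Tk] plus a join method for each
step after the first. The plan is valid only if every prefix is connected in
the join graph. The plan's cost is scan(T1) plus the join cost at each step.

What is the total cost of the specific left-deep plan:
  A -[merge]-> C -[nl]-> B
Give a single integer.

step 1: scan A: cost=20, card=20
step 2: join C via merge
    card(P join C) = 20*50/(2) = 500
    cost = 20 + 20*5 + 50*6 + 20 + 50 = 490
step 3: join B via nl
    card(P join B) = 500*300/(3) = 50000
    cost = 490 + 500*300 = 150490

150490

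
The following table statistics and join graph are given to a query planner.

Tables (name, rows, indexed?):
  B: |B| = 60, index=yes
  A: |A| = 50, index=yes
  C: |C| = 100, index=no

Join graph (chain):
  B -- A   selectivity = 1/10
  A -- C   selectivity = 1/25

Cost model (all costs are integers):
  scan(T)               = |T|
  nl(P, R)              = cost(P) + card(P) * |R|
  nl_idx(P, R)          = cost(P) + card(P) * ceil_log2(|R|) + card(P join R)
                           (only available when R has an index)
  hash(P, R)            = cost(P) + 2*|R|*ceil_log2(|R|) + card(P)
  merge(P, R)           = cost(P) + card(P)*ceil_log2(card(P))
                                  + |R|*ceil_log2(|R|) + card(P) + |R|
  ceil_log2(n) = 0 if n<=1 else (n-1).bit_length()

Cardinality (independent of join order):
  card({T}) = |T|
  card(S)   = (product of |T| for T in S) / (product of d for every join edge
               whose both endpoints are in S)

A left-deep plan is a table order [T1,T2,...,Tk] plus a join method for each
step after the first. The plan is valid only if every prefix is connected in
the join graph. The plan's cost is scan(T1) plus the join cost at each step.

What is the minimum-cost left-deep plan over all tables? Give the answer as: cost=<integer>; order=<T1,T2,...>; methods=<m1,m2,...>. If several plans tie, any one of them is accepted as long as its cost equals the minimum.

Selinger DP (subsets sized 1..n):
  {B}: scan cost=60, card=60
  {A}: scan cost=50, card=50
  {C}: scan cost=100, card=100
  {AB}: card=300; try (B,nl_idx)→650, (A,hash)→720, (A,nl_idx)→720, (B,hash)→820, (B,merge)→820, (A,merge)→830 …(+2); best=650 via (B,nl_idx)
  {AC}: card=200; try (A,hash)→800, (A,nl_idx)→900, (C,merge)→1200, (A,merge)→1250, (C,hash)→1500, (C,nl)→5050 …(+1); best=800 via (A,hash)
  {ABC}: card=1200; try (B,hash)→1720, (C,hash)→2350, (B,merge)→3020, (B,nl_idx)→3200, (C,merge)→4450, (B,nl)→12800 …(+1); best=1720 via (B,hash)

cost=1720; order=C,A,B; methods=hash,hash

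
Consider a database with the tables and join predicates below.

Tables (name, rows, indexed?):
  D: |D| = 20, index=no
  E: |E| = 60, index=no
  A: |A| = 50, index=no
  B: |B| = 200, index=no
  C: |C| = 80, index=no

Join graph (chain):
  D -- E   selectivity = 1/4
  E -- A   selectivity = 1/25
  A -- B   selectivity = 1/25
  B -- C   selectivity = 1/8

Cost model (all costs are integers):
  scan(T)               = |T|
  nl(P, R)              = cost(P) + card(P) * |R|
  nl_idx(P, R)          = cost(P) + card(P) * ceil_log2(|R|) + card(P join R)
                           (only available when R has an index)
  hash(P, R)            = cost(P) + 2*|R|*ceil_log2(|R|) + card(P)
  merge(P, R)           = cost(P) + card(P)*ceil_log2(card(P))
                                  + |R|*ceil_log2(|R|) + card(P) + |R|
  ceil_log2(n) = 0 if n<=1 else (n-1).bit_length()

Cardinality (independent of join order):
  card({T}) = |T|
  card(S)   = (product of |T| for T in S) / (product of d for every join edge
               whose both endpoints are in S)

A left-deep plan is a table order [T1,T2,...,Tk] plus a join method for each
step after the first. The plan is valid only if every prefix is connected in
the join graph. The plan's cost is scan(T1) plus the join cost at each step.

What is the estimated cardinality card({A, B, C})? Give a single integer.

Tables in S: A(50), B(200), C(80)
Edges inside S: A-B(d=25), B-C(d=8)
numerator = 50 * 200 * 80 = 800000
denominator = 25 * 8 = 200
card(S) = 800000 / 200 = 4000

4000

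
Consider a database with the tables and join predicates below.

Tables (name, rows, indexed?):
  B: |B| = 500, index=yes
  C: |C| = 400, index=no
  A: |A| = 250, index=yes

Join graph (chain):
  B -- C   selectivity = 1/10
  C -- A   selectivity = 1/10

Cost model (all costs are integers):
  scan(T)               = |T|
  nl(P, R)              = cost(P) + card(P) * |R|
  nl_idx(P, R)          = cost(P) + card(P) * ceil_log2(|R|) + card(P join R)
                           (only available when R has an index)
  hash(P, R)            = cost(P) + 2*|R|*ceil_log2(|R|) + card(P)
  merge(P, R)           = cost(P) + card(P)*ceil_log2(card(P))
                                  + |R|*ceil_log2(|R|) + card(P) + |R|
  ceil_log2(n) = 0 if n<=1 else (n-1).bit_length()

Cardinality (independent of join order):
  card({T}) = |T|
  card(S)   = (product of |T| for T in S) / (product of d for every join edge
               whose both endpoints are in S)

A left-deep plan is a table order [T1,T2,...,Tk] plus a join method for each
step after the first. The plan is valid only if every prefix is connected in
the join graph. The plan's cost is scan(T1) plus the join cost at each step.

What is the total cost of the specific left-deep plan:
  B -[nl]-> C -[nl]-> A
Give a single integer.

5200500

step 1: scan B: cost=500, card=500
step 2: join C via nl
    card(P join C) = 500*400/(10) = 20000
    cost = 500 + 500*400 = 200500
step 3: join A via nl
    card(P join A) = 20000*250/(10) = 500000
    cost = 200500 + 20000*250 = 5200500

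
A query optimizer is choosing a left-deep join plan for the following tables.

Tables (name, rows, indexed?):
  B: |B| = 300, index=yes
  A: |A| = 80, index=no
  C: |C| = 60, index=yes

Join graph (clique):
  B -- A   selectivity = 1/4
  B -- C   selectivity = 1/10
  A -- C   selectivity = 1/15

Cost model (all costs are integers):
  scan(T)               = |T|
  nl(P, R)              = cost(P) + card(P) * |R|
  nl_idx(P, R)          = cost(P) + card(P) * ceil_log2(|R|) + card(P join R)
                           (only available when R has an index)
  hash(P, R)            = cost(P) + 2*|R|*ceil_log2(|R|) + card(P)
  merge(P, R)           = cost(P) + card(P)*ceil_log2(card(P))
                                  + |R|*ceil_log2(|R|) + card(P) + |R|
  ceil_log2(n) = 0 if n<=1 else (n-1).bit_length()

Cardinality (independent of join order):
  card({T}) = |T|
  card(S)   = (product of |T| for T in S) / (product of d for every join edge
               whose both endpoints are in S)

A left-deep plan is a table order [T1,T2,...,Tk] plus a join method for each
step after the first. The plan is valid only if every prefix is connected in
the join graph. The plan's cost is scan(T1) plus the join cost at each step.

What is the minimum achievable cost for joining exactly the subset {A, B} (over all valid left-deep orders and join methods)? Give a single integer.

Selinger DP over subsets of {A,B}:
  {B}: scan cost=300, card=300
  {A}: scan cost=80, card=80
  {AB}: card=6000; try (A,hash)→1720, (B,merge)→3720, (A,merge)→3940, (B,hash)→5560, (B,nl_idx)→6800, (B,nl)→24080 …(+1); best=1720 via (A,hash)

1720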